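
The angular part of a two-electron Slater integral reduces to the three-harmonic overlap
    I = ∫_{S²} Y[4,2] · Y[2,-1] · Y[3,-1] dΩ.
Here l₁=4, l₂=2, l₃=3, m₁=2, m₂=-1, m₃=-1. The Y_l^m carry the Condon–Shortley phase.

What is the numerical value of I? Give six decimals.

0.000000

l₁+l₂+l₃=9 is odd: 3j(l;000)=0 ⇒ I=0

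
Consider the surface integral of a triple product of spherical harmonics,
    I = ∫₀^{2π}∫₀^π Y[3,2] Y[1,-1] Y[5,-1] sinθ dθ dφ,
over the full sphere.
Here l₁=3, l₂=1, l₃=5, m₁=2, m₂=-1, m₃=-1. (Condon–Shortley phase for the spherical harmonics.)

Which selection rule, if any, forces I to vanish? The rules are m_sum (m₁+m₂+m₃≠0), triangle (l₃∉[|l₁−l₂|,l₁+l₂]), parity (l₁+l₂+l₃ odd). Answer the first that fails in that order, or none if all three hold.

azimuthal sum: 2 − 1 − 1 = 0  ✓
2 ≤ 5 ≤ 4 (triangle on l)  ✗
L = 3 + 1 + 5 = 9 (odd)

triangle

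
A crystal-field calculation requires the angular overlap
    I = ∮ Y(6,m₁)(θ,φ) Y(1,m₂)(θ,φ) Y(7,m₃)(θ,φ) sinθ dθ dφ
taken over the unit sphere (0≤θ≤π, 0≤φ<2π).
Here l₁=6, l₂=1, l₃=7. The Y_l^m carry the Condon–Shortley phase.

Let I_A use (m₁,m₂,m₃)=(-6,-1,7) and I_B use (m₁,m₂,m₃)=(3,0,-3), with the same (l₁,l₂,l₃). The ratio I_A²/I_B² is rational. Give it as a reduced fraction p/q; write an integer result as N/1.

Same 6,1,7: normalisation and zero-m 3j drop out of the ratio.
A: Δ: 0! 12! 2! / 15! → 1/1365; sum: t=0:+1/958003200 = 1/958003200; 3j²(6 1 7; -6 -1 7) = Δ·Π!·Σ² = 1/15  (sign +1)
B: Δ: 0! 12! 2! / 15! → 1/1365; sum: t=0:+1/2177280 = 1/2177280; 3j²(6 1 7; 3 0 -3) = Δ·Π!·Σ² = 8/273  (sign +1)
I_A²/I_B² = (1/15)/(8/273) = 91/40

91/40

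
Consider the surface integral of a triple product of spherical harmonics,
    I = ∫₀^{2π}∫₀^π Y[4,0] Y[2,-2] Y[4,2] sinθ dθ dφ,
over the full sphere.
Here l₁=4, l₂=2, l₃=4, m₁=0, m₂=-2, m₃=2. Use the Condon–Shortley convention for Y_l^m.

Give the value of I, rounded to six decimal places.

-0.190365

Rules hold: Σm=0, L=10 even, 2≤4≤6.
N = 9·5·9 = 405
Δ = 2!·6!·2!/11! = 1/13860
Racah Σ t=0..2: t=0:+1/192 t=1:−1/36 t=2:+1/192 = -5/288
⇒ 3j(4 2 4; 0 0 0)² = 20/693, sgn -1
Racah Σ t=0..0: t=0:+1/192 = 1/192
⇒ 3j(4 2 4; 0 -2 2)² = 3/77, sgn +1
4πI² = N·(3j₀)²·(3jₘ)² = 2700/5929
I = -1·√(0.455389/4π) = -0.19036462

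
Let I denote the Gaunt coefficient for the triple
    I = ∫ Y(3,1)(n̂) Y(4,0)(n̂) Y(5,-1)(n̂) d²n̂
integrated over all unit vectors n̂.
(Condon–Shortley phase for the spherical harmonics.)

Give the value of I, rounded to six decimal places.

-0.086020

Rules hold: Σm=0, L=12 even, 1≤5≤7.
N = 7·9·11 = 693
Δ = 2!·4!·6!/13! = 1/180180
Racah Σ t=0..2: t=0:+1/576 t=1:−1/144 t=2:+1/576 = -1/288
⇒ 3j(3 4 5; 0 0 0)² = 20/1001, sgn +1
Racah Σ t=0..2: t=0:+1/384 t=1:−1/216 t=2:+1/2304 = -11/6912
⇒ 3j(3 4 5; 1 0 -1)² = 11/1638, sgn -1
4πI² = N·(3j₀)²·(3jₘ)² = 110/1183
I = -1·√(0.0929839/4π) = -0.08601992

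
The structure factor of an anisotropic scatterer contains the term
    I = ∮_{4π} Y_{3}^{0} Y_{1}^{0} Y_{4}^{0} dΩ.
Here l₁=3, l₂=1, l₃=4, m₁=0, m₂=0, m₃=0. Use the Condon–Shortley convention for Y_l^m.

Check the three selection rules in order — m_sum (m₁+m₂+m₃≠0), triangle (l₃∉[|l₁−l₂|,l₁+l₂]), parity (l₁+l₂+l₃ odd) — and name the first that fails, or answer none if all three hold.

m₁+m₂+m₃ = 0 + 0 + 0 = 0  ✓
triangle: |3−1|=2 ≤ l₃=4 ≤ 3+1=4  ✓
parity: l₁+l₂+l₃ = 8 is even  ✓

none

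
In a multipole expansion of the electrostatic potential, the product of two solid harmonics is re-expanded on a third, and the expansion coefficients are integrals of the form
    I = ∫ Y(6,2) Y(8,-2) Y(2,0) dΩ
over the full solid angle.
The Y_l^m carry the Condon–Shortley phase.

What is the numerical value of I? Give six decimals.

0.220478

Rules hold: Σm=0, L=16 even, 2≤2≤14.
N = 13·17·5 = 1105
Δ = 12!·0!·4!/17! = 1/30940
Racah Σ t=6..6: t=6:+1/2073600 = 1/2073600
⇒ 3j(6 8 2; 0 0 0)² = 28/1105, sgn +1
Racah Σ t=4..4: t=4:+1/3870720 = 1/3870720
⇒ 3j(6 8 2; 2 -2 0)² = 135/6188, sgn +1
4πI² = N·(3j₀)²·(3jₘ)² = 135/221
I = +1·√(0.61086/4π) = 0.22047828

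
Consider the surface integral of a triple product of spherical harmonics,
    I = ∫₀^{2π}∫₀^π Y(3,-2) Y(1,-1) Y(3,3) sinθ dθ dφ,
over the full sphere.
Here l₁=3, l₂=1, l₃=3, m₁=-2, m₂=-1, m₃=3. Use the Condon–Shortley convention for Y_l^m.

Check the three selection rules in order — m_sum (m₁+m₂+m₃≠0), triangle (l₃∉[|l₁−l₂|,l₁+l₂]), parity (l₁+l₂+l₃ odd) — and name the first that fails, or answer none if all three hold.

Σmᵢ = 0  ✓
l₃∈[|l₁−l₂|,l₁+l₂]=[2,4], have l₃=3  ✓
Σlᵢ = 7 ⇒ odd  ✗

parity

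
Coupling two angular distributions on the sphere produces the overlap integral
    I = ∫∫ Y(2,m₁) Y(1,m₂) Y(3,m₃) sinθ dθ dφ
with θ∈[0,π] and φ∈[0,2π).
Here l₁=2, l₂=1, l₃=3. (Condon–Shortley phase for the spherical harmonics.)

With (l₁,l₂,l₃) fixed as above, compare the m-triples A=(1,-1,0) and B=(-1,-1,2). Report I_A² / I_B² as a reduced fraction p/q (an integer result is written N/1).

l's match ⇒ only the (l;m) 3-j factors differ between A and B.
A: triangle coeff Δ(2,1,3) = 1/105; Σ_t [0,0]: t=0:+1/12 = 1/12; (3j)²=1/35 [(2 1 3; 1 -1 0)], sign=-1
B: triangle coeff Δ(2,1,3) = 1/105; Σ_t [0,0]: t=0:+1/12 = 1/12; (3j)²=2/21 [(2 1 3; -1 -1 2)], sign=-1
I_A²/I_B² = (1/35)/(2/21) = 3/10

3/10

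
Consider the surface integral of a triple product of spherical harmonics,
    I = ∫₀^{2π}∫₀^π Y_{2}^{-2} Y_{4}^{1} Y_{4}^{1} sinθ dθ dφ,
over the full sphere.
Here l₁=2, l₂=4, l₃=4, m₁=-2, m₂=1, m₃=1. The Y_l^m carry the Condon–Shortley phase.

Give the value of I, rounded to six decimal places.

Checks pass: Σm=0; 10 even; l₃=4∈[2,6].
(2·2+1)(2·4+1)(2·4+1) = 405
Δ: 2! 2! 6! / 11! → 1/13860
sum: t=0:+1/192 t=1:−1/36 t=2:+1/192 = -5/288
3j²(2 4 4; 0 0 0) = Δ·Π!·Σ² = 20/693  (sign -1)
sum: t=2:+1/144 = 1/144
3j²(2 4 4; -2 1 1) = Δ·Π!·Σ² = 10/231  (sign -1)
combine: 4πI² = 405·20/693·10/231 = 3000/5929
take √, sign +1: I = 0.20066192

0.200662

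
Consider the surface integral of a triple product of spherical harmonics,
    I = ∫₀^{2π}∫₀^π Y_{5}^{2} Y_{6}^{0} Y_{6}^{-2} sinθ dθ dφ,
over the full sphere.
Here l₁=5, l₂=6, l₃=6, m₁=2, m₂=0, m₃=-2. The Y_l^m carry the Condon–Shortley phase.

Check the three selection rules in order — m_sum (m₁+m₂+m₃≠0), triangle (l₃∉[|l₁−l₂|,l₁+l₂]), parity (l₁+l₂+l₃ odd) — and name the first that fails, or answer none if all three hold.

parity

m₁+m₂+m₃ = 2 + 0 − 2 = 0  ✓
triangle: |5−6|=1 ≤ l₃=6 ≤ 5+6=11  ✓
parity: l₁+l₂+l₃ = 17 is odd  ✗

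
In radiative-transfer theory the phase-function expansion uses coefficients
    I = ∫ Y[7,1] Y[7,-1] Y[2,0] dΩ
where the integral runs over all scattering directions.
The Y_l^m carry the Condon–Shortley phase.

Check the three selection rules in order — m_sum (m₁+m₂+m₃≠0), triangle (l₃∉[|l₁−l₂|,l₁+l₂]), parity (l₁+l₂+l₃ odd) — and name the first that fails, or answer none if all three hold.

none

azimuthal sum: 1 − 1 + 0 = 0  ✓
0 ≤ 2 ≤ 14 (triangle on l)  ✓
L = 7 + 7 + 2 = 16 (even)  ✓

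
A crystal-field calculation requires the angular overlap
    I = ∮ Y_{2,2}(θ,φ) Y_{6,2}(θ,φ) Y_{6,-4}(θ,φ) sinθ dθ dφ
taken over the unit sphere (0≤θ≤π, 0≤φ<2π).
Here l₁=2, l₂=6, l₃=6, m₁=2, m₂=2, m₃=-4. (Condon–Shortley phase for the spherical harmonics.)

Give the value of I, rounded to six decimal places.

-0.153870

Rules hold: Σm=0, L=14 even, 4≤6≤8.
N = 5·13·13 = 845
Δ = 2!·2!·10!/15! = 1/90090
Racah Σ t=0..2: t=0:+1/69120 t=1:−1/14400 t=2:+1/69120 = -7/172800
⇒ 3j(2 6 6; 0 0 0)² = 14/715, sgn -1
Racah Σ t=0..0: t=0:+1/322560 = 1/322560
⇒ 3j(2 6 6; 2 2 -4)² = 18/1001, sgn +1
4πI² = N·(3j₀)²·(3jₘ)² = 36/121
I = -1·√(0.297521/4π) = -0.15386989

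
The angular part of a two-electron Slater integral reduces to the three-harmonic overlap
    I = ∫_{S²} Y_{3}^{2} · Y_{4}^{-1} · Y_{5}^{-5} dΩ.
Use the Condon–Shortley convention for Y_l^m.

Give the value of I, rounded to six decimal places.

0.000000

Σmᵢ = -4 ≠ 0, so the φ-integral vanishes; I = 0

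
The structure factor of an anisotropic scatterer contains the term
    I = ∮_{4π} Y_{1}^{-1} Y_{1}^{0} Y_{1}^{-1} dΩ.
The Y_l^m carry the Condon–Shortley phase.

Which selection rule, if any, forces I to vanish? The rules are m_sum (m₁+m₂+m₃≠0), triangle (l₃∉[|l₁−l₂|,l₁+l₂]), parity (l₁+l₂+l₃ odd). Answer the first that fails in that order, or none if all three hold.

m_sum

m₁+m₂+m₃ = -1 + 0 − 1 = -2  ✗
triangle: |1−1|=0 ≤ l₃=1 ≤ 1+1=2
parity: l₁+l₂+l₃ = 3 is odd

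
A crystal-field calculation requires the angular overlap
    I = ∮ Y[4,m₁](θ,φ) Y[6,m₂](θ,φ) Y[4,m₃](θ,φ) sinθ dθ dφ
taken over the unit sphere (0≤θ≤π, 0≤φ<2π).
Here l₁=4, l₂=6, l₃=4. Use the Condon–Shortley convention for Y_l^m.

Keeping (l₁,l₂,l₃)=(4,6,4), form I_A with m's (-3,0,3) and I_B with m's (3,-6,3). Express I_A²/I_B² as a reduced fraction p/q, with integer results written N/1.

l's match ⇒ only the (l;m) 3-j factors differ between A and B.
A: triangle coeff Δ(4,6,4) = 1/1261260; Σ_t [5,6]: t=5:−1/28800 t=6:+1/518400 = -17/518400; (3j)²=289/25740 [(4 6 4; -3 0 3)], sign=+1
B: triangle coeff Δ(4,6,4) = 1/1261260; Σ_t [0,0]: t=0:+1/518400 = 1/518400; (3j)²=7/195 [(4 6 4; 3 -6 3)], sign=-1
I_A²/I_B² = (289/25740)/(7/195) = 289/924

289/924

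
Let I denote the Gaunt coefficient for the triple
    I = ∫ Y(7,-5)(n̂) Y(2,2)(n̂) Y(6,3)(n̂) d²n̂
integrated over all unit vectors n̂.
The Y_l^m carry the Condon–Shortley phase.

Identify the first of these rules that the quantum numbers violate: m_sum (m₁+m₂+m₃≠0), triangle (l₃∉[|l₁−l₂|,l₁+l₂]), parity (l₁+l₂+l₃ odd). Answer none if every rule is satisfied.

parity

Σmᵢ = 0  ✓
l₃∈[|l₁−l₂|,l₁+l₂]=[5,9], have l₃=6  ✓
Σlᵢ = 15 ⇒ odd  ✗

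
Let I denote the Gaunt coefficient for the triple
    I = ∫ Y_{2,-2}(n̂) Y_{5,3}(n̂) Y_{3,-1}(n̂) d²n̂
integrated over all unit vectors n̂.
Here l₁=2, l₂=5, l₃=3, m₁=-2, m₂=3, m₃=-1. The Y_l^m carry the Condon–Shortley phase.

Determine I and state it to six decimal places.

-0.200476

Checks pass: Σm=0; 10 even; l₃=3∈[3,7].
(2·2+1)(2·5+1)(2·3+1) = 385
Δ: 4! 0! 6! / 11! → 1/2310
sum: t=2:+1/144 = 1/144
3j²(2 5 3; 0 0 0) = Δ·Π!·Σ² = 10/231  (sign -1)
sum: t=4:+1/1152 = 1/1152
3j²(2 5 3; -2 3 -1) = Δ·Π!·Σ² = 1/33  (sign +1)
combine: 4πI² = 385·10/231·1/33 = 50/99
take √, sign -1: I = -0.20047604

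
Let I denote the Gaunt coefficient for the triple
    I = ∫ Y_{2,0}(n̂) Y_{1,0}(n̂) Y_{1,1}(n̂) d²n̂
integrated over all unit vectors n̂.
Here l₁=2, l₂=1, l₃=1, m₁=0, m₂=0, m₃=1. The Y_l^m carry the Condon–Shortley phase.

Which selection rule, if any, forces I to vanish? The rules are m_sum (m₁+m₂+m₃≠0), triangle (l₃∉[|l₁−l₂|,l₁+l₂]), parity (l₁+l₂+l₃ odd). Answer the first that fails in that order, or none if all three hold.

m_sum

m₁+m₂+m₃ = 0 + 0 + 1 = 1  ✗
triangle: |2−1|=1 ≤ l₃=1 ≤ 2+1=3
parity: l₁+l₂+l₃ = 4 is even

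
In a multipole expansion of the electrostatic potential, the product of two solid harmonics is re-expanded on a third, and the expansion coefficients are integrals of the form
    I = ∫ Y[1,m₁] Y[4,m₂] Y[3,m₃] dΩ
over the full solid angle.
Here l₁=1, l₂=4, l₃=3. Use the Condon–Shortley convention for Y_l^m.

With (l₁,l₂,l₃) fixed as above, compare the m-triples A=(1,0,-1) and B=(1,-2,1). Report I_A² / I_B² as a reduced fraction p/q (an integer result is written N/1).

Shared (l₁,l₂,l₃)=(1,4,3): N and (l;000)² cancel in I_A²/I_B².
A: Δ = 2!·0!·6!/9! = 1/252; Racah Σ t=0..0: t=0:+1/96 = 1/96; ⇒ 3j(1 4 3; 1 0 -1)² = 1/42, sgn +1
B: Δ = 2!·0!·6!/9! = 1/252; Racah Σ t=0..0: t=0:+1/96 = 1/96; ⇒ 3j(1 4 3; 1 -2 1)² = 5/84, sgn +1
I_A²/I_B² = (1/42)/(5/84) = 2/5

2/5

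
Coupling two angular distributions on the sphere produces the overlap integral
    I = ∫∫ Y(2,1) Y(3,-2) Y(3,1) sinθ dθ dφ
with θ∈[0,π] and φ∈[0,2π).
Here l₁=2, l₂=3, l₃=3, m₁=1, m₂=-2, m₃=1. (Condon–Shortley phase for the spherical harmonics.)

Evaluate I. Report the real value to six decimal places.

0.162868

Rules hold: Σm=0, L=8 even, 1≤3≤5.
N = 5·7·7 = 245
Δ = 2!·2!·4!/9! = 1/3780
Racah Σ t=0..2: t=0:+1/24 t=1:−1/4 t=2:+1/24 = -1/6
⇒ 3j(2 3 3; 0 0 0)² = 4/105, sgn +1
Racah Σ t=0..1: t=0:+1/12 t=1:−1/48 = 1/16
⇒ 3j(2 3 3; 1 -2 1)² = 1/28, sgn +1
4πI² = N·(3j₀)²·(3jₘ)² = 1/3
I = +1·√(0.333333/4π) = 0.16286750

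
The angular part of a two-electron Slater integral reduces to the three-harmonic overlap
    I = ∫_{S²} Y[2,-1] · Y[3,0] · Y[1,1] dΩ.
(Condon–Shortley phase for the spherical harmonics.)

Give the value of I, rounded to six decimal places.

0.143048

m-sum 0 ✓  L=6 even ✓  1≤1≤5 ✓
Π(2lᵢ+1) = 5×7×3 = 105
triangle coeff Δ(2,3,1) = 1/105
Σ_t [2,2]: t=2:+1/4 = 1/4
(3j)²=3/35 [(2 3 1; 0 0 0)], sign=-1
Σ_t [3,3]: t=3:−1/12 = -1/12
(3j)²=1/35 [(2 3 1; -1 0 1)], sign=-1
⇒ 4πI² = 9/35
I = (+1)√(9/35/(4π)) = 0.14304817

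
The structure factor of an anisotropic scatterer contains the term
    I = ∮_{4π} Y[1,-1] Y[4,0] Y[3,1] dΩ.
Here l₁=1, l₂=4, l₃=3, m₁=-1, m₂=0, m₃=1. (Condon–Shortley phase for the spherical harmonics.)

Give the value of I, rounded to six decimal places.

Rules hold: Σm=0, L=8 even, 3≤3≤5.
N = 3·9·7 = 189
Δ = 2!·0!·6!/9! = 1/252
Racah Σ t=1..1: t=1:−1/36 = -1/36
⇒ 3j(1 4 3; 0 0 0)² = 4/63, sgn +1
Racah Σ t=2..2: t=2:+1/96 = 1/96
⇒ 3j(1 4 3; -1 0 1)² = 1/42, sgn +1
4πI² = N·(3j₀)²·(3jₘ)² = 2/7
I = +1·√(0.285714/4π) = 0.15078601

0.150786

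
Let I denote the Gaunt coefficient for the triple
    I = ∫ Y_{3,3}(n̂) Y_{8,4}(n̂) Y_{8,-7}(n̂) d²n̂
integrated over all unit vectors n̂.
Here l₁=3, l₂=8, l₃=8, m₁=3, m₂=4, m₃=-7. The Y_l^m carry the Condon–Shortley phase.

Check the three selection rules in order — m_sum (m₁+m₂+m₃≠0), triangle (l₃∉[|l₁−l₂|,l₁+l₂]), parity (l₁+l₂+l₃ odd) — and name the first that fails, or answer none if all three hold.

m₁+m₂+m₃ = 3 + 4 − 7 = 0  ✓
triangle: |3−8|=5 ≤ l₃=8 ≤ 3+8=11  ✓
parity: l₁+l₂+l₃ = 19 is odd  ✗

parity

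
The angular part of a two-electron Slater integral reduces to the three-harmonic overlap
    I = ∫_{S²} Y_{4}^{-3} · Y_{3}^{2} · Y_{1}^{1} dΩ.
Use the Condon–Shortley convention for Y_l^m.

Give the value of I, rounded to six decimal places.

-0.282095

m-sum 0 ✓  L=8 even ✓  1≤1≤7 ✓
Π(2lᵢ+1) = 9×7×3 = 189
triangle coeff Δ(4,3,1) = 1/252
Σ_t [3,3]: t=3:−1/36 = -1/36
(3j)²=4/63 [(4 3 1; 0 0 0)], sign=+1
Σ_t [5,5]: t=5:−1/240 = -1/240
(3j)²=1/12 [(4 3 1; -3 2 1)], sign=-1
⇒ 4πI² = 1/1
I = (-1)√(1/1/(4π)) = -0.28209479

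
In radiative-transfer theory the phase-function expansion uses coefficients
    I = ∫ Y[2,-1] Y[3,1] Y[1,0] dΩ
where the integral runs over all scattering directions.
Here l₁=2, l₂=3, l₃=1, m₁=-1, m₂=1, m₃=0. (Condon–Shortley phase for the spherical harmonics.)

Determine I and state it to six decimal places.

m-sum 0 ✓  L=6 even ✓  1≤1≤5 ✓
Π(2lᵢ+1) = 5×7×3 = 105
triangle coeff Δ(2,3,1) = 1/105
Σ_t [2,2]: t=2:+1/4 = 1/4
(3j)²=3/35 [(2 3 1; 0 0 0)], sign=-1
Σ_t [3,3]: t=3:−1/6 = -1/6
(3j)²=8/105 [(2 3 1; -1 1 0)], sign=+1
⇒ 4πI² = 24/35
I = (-1)√(24/35/(4π)) = -0.23359668

-0.233597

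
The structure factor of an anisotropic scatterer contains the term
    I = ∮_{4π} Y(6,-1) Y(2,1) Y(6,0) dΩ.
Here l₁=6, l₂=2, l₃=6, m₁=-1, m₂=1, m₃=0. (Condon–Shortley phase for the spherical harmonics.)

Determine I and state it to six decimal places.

-0.030344

m-sum 0 ✓  L=14 even ✓  4≤6≤8 ✓
Π(2lᵢ+1) = 13×5×13 = 845
triangle coeff Δ(6,2,6) = 1/90090
Σ_t [0,2]: t=0:+1/69120 t=1:−1/14400 t=2:+1/69120 = -7/172800
(3j)²=14/715 [(6 2 6; 0 0 0)], sign=-1
Σ_t [1,2]: t=1:−1/34560 t=2:+1/28800 = 1/172800
(3j)²=1/1430 [(6 2 6; -1 1 0)], sign=+1
⇒ 4πI² = 7/605
I = (-1)√(7/605/(4π)) = -0.03034355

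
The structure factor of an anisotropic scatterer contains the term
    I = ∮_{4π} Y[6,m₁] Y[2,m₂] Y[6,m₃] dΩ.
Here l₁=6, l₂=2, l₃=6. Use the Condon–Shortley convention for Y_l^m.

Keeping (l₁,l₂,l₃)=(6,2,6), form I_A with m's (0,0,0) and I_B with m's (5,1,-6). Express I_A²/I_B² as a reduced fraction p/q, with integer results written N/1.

98/121

l's match ⇒ only the (l;m) 3-j factors differ between A and B.
A: triangle coeff Δ(6,2,6) = 1/90090; Σ_t [0,2]: t=0:+1/69120 t=1:−1/14400 t=2:+1/69120 = -7/172800; (3j)²=14/715 [(6 2 6; 0 0 0)], sign=-1
B: triangle coeff Δ(6,2,6) = 1/90090; Σ_t [1,1]: t=1:−1/7257600 = -1/7257600; (3j)²=11/455 [(6 2 6; 5 1 -6)], sign=-1
I_A²/I_B² = (14/715)/(11/455) = 98/121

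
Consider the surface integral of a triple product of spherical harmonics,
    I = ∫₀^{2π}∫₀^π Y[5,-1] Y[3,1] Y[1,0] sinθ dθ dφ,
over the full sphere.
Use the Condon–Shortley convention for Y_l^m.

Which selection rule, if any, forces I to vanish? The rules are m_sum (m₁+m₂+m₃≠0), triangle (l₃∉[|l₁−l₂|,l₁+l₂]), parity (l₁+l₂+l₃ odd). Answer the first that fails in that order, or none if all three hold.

triangle

azimuthal sum: -1 + 1 + 0 = 0  ✓
2 ≤ 1 ≤ 8 (triangle on l)  ✗
L = 5 + 3 + 1 = 9 (odd)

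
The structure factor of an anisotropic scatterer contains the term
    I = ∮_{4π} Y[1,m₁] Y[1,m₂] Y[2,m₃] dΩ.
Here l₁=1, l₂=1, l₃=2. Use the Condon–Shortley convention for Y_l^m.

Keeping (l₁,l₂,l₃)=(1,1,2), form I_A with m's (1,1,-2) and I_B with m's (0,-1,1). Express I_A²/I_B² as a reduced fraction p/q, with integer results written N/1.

Shared (l₁,l₂,l₃)=(1,1,2): N and (l;000)² cancel in I_A²/I_B².
A: Δ = 0!·2!·2!/5! = 1/30; Racah Σ t=0..0: t=0:+1/4 = 1/4; ⇒ 3j(1 1 2; 1 1 -2)² = 1/5, sgn +1
B: Δ = 0!·2!·2!/5! = 1/30; Racah Σ t=0..0: t=0:+1/2 = 1/2; ⇒ 3j(1 1 2; 0 -1 1)² = 1/10, sgn -1
I_A²/I_B² = (1/5)/(1/10) = 2/1

2/1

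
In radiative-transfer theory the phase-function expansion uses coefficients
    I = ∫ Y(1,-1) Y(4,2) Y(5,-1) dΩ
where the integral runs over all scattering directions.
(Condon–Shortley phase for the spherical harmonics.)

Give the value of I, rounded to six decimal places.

-0.120286

Checks pass: Σm=0; 10 even; l₃=5∈[3,5].
(2·1+1)(2·4+1)(2·5+1) = 297
Δ: 0! 2! 8! / 11! → 1/495
sum: t=0:+1/576 = 1/576
3j²(1 4 5; 0 0 0) = Δ·Π!·Σ² = 5/99  (sign -1)
sum: t=0:+1/2880 = 1/2880
3j²(1 4 5; -1 2 -1) = Δ·Π!·Σ² = 2/165  (sign +1)
combine: 4πI² = 297·5/99·2/165 = 2/11
take √, sign -1: I = -0.12028562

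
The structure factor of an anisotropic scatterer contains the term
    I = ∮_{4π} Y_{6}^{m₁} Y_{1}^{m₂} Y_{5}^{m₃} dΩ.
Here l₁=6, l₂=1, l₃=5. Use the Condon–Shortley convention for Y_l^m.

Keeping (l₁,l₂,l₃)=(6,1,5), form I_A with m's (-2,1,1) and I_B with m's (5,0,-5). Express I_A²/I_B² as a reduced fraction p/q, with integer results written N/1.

28/11

Same 6,1,5: normalisation and zero-m 3j drop out of the ratio.
A: Δ: 2! 10! 0! / 13! → 1/858; sum: t=2:+1/34560 = 1/34560; 3j²(6 1 5; -2 1 1) = Δ·Π!·Σ² = 14/429  (sign +1)
B: Δ: 2! 10! 0! / 13! → 1/858; sum: t=1:−1/3628800 = -1/3628800; 3j²(6 1 5; 5 0 -5) = Δ·Π!·Σ² = 1/78  (sign -1)
I_A²/I_B² = (14/429)/(1/78) = 28/11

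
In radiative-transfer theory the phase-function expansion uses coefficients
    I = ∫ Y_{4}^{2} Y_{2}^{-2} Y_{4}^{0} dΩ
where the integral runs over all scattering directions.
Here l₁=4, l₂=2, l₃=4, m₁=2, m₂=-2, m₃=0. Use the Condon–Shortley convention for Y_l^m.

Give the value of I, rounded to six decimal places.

Rules hold: Σm=0, L=10 even, 2≤4≤6.
N = 9·5·9 = 405
Δ = 2!·6!·2!/11! = 1/13860
Racah Σ t=0..2: t=0:+1/192 t=1:−1/36 t=2:+1/192 = -5/288
⇒ 3j(4 2 4; 0 0 0)² = 20/693, sgn -1
Racah Σ t=0..0: t=0:+1/192 = 1/192
⇒ 3j(4 2 4; 2 -2 0)² = 3/77, sgn +1
4πI² = N·(3j₀)²·(3jₘ)² = 2700/5929
I = -1·√(0.455389/4π) = -0.19036462

-0.190365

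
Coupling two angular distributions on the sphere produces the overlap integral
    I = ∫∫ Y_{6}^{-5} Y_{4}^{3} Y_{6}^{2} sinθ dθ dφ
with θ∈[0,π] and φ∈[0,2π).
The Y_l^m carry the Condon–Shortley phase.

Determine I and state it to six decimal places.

Checks pass: Σm=0; 16 even; l₃=6∈[2,10].
(2·6+1)(2·4+1)(2·6+1) = 1521
Δ: 4! 8! 4! / 17! → 1/15315300
sum: t=0:+1/829440 t=1:−1/25920 t=2:+1/9216 t=3:−1/25920 t=4:+1/829440 = 7/207360
3j²(6 4 6; 0 0 0) = Δ·Π!·Σ² = 28/2431  (sign +1)
sum: t=3:−1/5806080 t=4:+1/725760 = 1/829440
3j²(6 4 6; -5 3 2) = Δ·Π!·Σ² = 49/2652  (sign +1)
combine: 4πI² = 1521·28/2431·49/2652 = 1029/3179
take √, sign +1: I = 0.16049352

0.160494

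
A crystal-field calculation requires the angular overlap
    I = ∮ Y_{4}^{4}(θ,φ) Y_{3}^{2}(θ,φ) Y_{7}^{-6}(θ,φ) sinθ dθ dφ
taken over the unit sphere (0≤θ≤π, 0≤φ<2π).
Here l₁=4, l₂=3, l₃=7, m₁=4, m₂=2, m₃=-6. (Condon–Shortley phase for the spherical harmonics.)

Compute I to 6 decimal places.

Rules hold: Σm=0, L=14 even, 1≤7≤7.
N = 9·7·15 = 945
Δ = 0!·8!·6!/15! = 1/45045
Racah Σ t=0..0: t=0:+1/20736 = 1/20736
⇒ 3j(4 3 7; 0 0 0)² = 35/1287, sgn -1
Racah Σ t=0..0: t=0:+1/4838400 = 1/4838400
⇒ 3j(4 3 7; 4 2 -6)² = 1/35, sgn -1
4πI² = N·(3j₀)²·(3jₘ)² = 105/143
I = +1·√(0.734266/4π) = 0.24172507

0.241725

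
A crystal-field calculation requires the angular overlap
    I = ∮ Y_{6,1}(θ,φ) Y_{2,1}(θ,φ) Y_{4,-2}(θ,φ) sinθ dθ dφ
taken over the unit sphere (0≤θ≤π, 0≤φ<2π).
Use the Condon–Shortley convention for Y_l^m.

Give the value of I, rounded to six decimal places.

Checks pass: Σm=0; 12 even; l₃=4∈[4,8].
(2·6+1)(2·2+1)(2·4+1) = 585
Δ: 4! 8! 0! / 13! → 1/6435
sum: t=2:+1/2304 = 1/2304
3j²(6 2 4; 0 0 0) = Δ·Π!·Σ² = 5/143  (sign +1)
sum: t=3:−1/8640 = -1/8640
3j²(6 2 4; 1 1 -2) = Δ·Π!·Σ² = 14/1287  (sign -1)
combine: 4πI² = 585·5/143·14/1287 = 350/1573
take √, sign -1: I = -0.13306527

-0.133065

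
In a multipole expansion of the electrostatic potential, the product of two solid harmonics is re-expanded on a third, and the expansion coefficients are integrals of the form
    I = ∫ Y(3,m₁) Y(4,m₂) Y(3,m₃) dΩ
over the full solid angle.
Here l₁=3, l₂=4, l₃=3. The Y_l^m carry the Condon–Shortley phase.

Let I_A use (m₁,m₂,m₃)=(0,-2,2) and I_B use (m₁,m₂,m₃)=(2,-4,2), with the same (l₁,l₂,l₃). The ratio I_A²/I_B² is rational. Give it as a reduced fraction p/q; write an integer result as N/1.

Same 3,4,3: normalisation and zero-m 3j drop out of the ratio.
A: Δ: 4! 2! 4! / 11! → 1/34650; sum: t=1:−1/72 t=2:+1/96 = -1/288; 3j²(3 4 3; 0 -2 2) = Δ·Π!·Σ² = 1/462  (sign +1)
B: Δ: 4! 2! 4! / 11! → 1/34650; sum: t=0:+1/576 = 1/576; 3j²(3 4 3; 2 -4 2) = Δ·Π!·Σ² = 5/99  (sign -1)
I_A²/I_B² = (1/462)/(5/99) = 3/70

3/70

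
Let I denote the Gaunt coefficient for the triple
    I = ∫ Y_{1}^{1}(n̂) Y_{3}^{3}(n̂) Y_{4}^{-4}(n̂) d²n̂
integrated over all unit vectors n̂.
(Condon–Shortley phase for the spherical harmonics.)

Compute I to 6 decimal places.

0.325735

m-sum 0 ✓  L=8 even ✓  2≤4≤4 ✓
Π(2lᵢ+1) = 3×7×9 = 189
triangle coeff Δ(1,3,4) = 1/252
Σ_t [0,0]: t=0:+1/36 = 1/36
(3j)²=4/63 [(1 3 4; 0 0 0)], sign=+1
Σ_t [0,0]: t=0:+1/1440 = 1/1440
(3j)²=1/9 [(1 3 4; 1 3 -4)], sign=+1
⇒ 4πI² = 4/3
I = (+1)√(4/3/(4π)) = 0.32573501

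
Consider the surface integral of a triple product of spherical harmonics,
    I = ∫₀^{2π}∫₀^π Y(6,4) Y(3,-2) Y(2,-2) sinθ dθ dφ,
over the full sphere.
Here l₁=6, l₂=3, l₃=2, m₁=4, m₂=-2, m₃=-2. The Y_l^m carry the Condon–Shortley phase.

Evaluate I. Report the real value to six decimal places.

|6−3|≤2≤6+3 violated ⇒ I = 0

0.000000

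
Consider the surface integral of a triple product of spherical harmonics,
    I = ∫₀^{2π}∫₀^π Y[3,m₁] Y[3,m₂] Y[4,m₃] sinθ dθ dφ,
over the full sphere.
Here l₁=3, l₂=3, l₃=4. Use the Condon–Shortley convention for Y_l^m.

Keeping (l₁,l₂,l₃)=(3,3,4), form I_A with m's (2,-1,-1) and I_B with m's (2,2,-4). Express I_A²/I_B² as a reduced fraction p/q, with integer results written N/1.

16/35

Shared (l₁,l₂,l₃)=(3,3,4): N and (l;000)² cancel in I_A²/I_B².
A: Δ = 2!·4!·4!/11! = 1/34650; Racah Σ t=0..1: t=0:+1/48 t=1:−1/144 = 1/72; ⇒ 3j(3 3 4; 2 -1 -1)² = 16/693, sgn -1
B: Δ = 2!·4!·4!/11! = 1/34650; Racah Σ t=1..1: t=1:−1/576 = -1/576; ⇒ 3j(3 3 4; 2 2 -4)² = 5/99, sgn -1
I_A²/I_B² = (16/693)/(5/99) = 16/35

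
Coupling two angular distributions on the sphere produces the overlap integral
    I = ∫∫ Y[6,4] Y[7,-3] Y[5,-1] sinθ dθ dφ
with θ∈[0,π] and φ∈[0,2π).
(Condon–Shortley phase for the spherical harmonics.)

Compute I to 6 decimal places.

Rules hold: Σm=0, L=18 even, 1≤5≤13.
N = 13·15·11 = 2145
Δ = 8!·4!·6!/19! = 1/174594420
Racah Σ t=2..6: t=2:+1/4147200 t=3:−1/207360 t=4:+1/82944 t=5:−1/207360 t=6:+1/4147200 = 1/345600
⇒ 3j(6 7 5; 0 0 0)² = 420/46189, sgn -1
Racah Σ t=0..2: t=0:+1/7741440 t=1:−1/1088640 t=2:+1/1658880 = -13/69672960
⇒ 3j(6 7 5; 4 -3 -1)² = 325/149226, sgn -1
4πI² = N·(3j₀)²·(3jₘ)² = 48750/1147619
I = +1·√(0.0424793/4π) = 0.05814114

0.058141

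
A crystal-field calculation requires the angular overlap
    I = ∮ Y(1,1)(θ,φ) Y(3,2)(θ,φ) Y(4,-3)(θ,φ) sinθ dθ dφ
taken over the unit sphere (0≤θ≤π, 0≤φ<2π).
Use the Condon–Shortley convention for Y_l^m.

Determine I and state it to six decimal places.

m-sum 0 ✓  L=8 even ✓  2≤4≤4 ✓
Π(2lᵢ+1) = 3×7×9 = 189
triangle coeff Δ(1,3,4) = 1/252
Σ_t [0,0]: t=0:+1/36 = 1/36
(3j)²=4/63 [(1 3 4; 0 0 0)], sign=+1
Σ_t [0,0]: t=0:+1/240 = 1/240
(3j)²=1/12 [(1 3 4; 1 2 -3)], sign=-1
⇒ 4πI² = 1/1
I = (-1)√(1/1/(4π)) = -0.28209479

-0.282095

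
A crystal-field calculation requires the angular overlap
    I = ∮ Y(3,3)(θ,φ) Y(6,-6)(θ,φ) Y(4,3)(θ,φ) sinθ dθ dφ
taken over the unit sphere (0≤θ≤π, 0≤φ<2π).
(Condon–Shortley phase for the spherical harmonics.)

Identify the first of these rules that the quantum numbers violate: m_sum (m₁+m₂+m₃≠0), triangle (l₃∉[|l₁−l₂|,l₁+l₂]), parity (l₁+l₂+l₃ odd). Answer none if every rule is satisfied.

azimuthal sum: 3 − 6 + 3 = 0  ✓
3 ≤ 4 ≤ 9 (triangle on l)  ✓
L = 3 + 6 + 4 = 13 (odd)  ✗

parity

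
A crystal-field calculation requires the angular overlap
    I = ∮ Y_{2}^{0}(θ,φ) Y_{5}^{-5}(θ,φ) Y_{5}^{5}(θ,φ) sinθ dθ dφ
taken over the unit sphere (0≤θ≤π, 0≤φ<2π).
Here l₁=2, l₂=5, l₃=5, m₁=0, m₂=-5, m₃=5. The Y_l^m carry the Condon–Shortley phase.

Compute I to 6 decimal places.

Checks pass: Σm=0; 12 even; l₃=5∈[3,7].
(2·2+1)(2·5+1)(2·5+1) = 605
Δ: 2! 2! 8! / 13! → 1/38610
sum: t=0:+1/2880 t=1:−1/576 t=2:+1/2880 = -1/960
3j²(2 5 5; 0 0 0) = Δ·Π!·Σ² = 10/429  (sign +1)
sum: t=0:+1/161280 = 1/161280
3j²(2 5 5; 0 -5 5) = Δ·Π!·Σ² = 15/286  (sign +1)
combine: 4πI² = 605·10/429·15/286 = 125/169
take √, sign +1: I = 0.24260890

0.242609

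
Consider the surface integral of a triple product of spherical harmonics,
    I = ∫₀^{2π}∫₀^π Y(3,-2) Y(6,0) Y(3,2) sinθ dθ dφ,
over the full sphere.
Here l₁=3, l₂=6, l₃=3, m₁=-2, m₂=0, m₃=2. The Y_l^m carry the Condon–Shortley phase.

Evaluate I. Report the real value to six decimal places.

0.071126

Checks pass: Σm=0; 12 even; l₃=3∈[3,9].
(2·3+1)(2·6+1)(2·3+1) = 637
Δ: 6! 0! 6! / 13! → 1/12012
sum: t=3:−1/1296 = -1/1296
3j²(3 6 3; 0 0 0) = Δ·Π!·Σ² = 100/3003  (sign +1)
sum: t=5:−1/14400 = -1/14400
3j²(3 6 3; -2 0 2) = Δ·Π!·Σ² = 3/1001  (sign +1)
combine: 4πI² = 637·100/3003·3/1001 = 100/1573
take √, sign +1: I = 0.07112638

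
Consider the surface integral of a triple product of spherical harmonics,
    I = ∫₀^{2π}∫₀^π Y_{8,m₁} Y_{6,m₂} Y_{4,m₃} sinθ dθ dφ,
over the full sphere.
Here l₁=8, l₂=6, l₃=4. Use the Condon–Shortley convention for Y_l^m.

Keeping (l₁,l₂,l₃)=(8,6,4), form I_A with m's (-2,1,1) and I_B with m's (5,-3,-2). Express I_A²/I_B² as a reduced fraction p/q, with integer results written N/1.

Shared (l₁,l₂,l₃)=(8,6,4): N and (l;000)² cancel in I_A²/I_B².
A: Δ = 10!·6!·2!/19! = 1/23279256; Racah Σ t=5..7: t=5:−1/3456000 t=6:+1/829440 t=7:−1/2177280 = 199/435456000; ⇒ 3j(8 6 4; -2 1 1)² = 39601/3879876, sgn -1
B: Δ = 10!·6!·2!/19! = 1/23279256; Racah Σ t=1..3: t=1:−1/34836480 t=2:+1/9676800 t=3:−1/43545600 = 1/19353600; ⇒ 3j(8 6 4; 5 -3 -2)² = 243/18088, sgn +1
I_A²/I_B² = (39601/3879876)/(243/18088) = 79202/104247

79202/104247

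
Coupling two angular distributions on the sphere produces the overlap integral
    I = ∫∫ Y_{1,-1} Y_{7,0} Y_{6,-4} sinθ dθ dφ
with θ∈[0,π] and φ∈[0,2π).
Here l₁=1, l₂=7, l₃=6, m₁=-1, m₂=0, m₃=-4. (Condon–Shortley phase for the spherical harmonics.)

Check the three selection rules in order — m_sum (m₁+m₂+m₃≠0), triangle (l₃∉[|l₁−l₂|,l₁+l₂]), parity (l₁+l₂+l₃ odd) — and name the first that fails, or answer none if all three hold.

m₁+m₂+m₃ = -1 + 0 − 4 = -5  ✗
triangle: |1−7|=6 ≤ l₃=6 ≤ 1+7=8
parity: l₁+l₂+l₃ = 14 is even

m_sum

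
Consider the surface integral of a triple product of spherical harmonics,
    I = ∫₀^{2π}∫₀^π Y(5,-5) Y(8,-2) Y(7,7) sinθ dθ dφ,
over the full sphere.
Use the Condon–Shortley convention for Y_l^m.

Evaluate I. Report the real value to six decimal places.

0.021186

m-sum 0 ✓  L=20 even ✓  3≤7≤13 ✓
Π(2lᵢ+1) = 11×17×15 = 2805
triangle coeff Δ(5,8,7) = 1/814773960
Σ_t [1,5]: t=1:−1/87091200 t=2:+1/4976640 t=3:−1/2073600 t=4:+1/4976640 t=5:−1/87091200 = -1/9676800
(3j)²=360/46189 [(5 8 7; 0 0 0)], sign=+1
Σ_t [6,6]: t=6:+1/62705664000 = 1/62705664000
(3j)²=1/3876 [(5 8 7; -5 -2 7)], sign=+1
⇒ 4πI² = 450/79781
I = (+1)√(450/79781/(4π)) = 0.02118613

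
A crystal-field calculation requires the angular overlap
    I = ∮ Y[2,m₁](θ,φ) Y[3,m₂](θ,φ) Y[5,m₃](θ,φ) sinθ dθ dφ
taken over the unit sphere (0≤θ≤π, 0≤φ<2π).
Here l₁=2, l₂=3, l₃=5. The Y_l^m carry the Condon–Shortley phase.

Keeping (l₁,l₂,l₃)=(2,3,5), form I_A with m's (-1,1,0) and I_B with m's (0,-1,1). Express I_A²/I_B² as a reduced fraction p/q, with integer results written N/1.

5/9

Same 2,3,5: normalisation and zero-m 3j drop out of the ratio.
A: Δ: 0! 4! 6! / 11! → 1/2310; sum: t=0:+1/288 = 1/288; 3j²(2 3 5; -1 1 0) = Δ·Π!·Σ² = 5/231  (sign -1)
B: Δ: 0! 4! 6! / 11! → 1/2310; sum: t=0:+1/192 = 1/192; 3j²(2 3 5; 0 -1 1) = Δ·Π!·Σ² = 3/77  (sign +1)
I_A²/I_B² = (5/231)/(3/77) = 5/9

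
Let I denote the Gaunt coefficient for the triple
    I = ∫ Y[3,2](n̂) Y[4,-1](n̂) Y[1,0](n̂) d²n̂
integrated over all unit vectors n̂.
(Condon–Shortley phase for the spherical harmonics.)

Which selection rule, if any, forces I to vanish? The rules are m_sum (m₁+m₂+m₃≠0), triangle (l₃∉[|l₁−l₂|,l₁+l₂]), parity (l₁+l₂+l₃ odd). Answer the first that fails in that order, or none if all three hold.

azimuthal sum: 2 − 1 + 0 = 1  ✗
1 ≤ 1 ≤ 7 (triangle on l)
L = 3 + 4 + 1 = 8 (even)

m_sum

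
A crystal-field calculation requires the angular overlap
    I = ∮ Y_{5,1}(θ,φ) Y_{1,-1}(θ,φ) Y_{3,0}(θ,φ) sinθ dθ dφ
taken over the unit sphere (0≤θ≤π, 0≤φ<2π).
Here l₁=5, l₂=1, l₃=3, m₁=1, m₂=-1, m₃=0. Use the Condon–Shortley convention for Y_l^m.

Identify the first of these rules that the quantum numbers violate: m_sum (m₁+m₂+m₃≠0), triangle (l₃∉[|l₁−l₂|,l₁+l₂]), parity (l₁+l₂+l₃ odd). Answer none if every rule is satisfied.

Σmᵢ = 0  ✓
l₃∈[|l₁−l₂|,l₁+l₂]=[4,6], have l₃=3  ✗
Σlᵢ = 9 ⇒ odd

triangle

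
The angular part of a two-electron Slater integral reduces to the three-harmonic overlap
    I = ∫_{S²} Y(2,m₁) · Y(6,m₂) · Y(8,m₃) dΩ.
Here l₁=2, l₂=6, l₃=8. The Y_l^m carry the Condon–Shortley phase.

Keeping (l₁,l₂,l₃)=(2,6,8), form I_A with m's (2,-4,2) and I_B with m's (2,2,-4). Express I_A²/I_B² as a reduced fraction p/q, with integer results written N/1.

Shared (l₁,l₂,l₃)=(2,6,8): N and (l;000)² cancel in I_A²/I_B².
A: Δ = 0!·4!·12!/17! = 1/30940; Racah Σ t=0..0: t=0:+1/174182400 = 1/174182400; ⇒ 3j(2 6 8; 2 -4 2)² = 3/6188, sgn +1
B: Δ = 0!·4!·12!/17! = 1/30940; Racah Σ t=0..0: t=0:+1/23224320 = 1/23224320; ⇒ 3j(2 6 8; 2 2 -4)² = 99/6188, sgn +1
I_A²/I_B² = (3/6188)/(99/6188) = 1/33

1/33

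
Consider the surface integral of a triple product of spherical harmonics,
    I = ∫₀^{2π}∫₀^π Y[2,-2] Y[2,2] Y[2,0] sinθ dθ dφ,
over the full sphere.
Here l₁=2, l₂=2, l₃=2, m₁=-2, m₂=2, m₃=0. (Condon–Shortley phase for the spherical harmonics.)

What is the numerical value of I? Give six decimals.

-0.180224

m-sum 0 ✓  L=6 even ✓  0≤2≤4 ✓
Π(2lᵢ+1) = 5×5×5 = 125
triangle coeff Δ(2,2,2) = 1/630
Σ_t [0,2]: t=0:+1/8 t=1:−1/1 t=2:+1/8 = -3/4
(3j)²=2/35 [(2 2 2; 0 0 0)], sign=-1
Σ_t [2,2]: t=2:+1/8 = 1/8
(3j)²=2/35 [(2 2 2; -2 2 0)], sign=+1
⇒ 4πI² = 20/49
I = (-1)√(20/49/(4π)) = -0.18022375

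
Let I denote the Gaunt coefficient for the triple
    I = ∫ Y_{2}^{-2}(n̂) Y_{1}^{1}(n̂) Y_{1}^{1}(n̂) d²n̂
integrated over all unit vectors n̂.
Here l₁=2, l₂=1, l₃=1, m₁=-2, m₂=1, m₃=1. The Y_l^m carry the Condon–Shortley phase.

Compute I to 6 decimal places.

m-sum 0 ✓  L=4 even ✓  1≤1≤3 ✓
Π(2lᵢ+1) = 5×3×3 = 45
triangle coeff Δ(2,1,1) = 1/30
Σ_t [1,1]: t=1:−1/1 = -1/1
(3j)²=2/15 [(2 1 1; 0 0 0)], sign=+1
Σ_t [2,2]: t=2:+1/4 = 1/4
(3j)²=1/5 [(2 1 1; -2 1 1)], sign=+1
⇒ 4πI² = 6/5
I = (+1)√(6/5/(4π)) = 0.30901936

0.309019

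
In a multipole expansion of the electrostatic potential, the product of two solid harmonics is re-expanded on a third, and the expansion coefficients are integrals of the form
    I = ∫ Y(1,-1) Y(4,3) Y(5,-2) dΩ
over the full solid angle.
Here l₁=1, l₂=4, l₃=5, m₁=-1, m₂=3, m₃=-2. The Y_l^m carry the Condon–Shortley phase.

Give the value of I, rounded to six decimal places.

0.085055

m-sum 0 ✓  L=10 even ✓  3≤5≤5 ✓
Π(2lᵢ+1) = 3×9×11 = 297
triangle coeff Δ(1,4,5) = 1/495
Σ_t [0,0]: t=0:+1/576 = 1/576
(3j)²=5/99 [(1 4 5; 0 0 0)], sign=-1
Σ_t [0,0]: t=0:+1/10080 = 1/10080
(3j)²=1/165 [(1 4 5; -1 3 -2)], sign=-1
⇒ 4πI² = 1/11
I = (+1)√(1/11/(4π)) = 0.08505478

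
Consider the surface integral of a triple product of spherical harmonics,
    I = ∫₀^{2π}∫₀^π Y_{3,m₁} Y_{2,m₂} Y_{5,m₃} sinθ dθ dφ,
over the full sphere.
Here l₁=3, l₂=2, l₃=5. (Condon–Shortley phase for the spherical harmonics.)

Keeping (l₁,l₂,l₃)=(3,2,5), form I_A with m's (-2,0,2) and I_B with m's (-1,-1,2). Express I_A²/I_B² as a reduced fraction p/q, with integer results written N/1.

3/5

Same 3,2,5: normalisation and zero-m 3j drop out of the ratio.
A: Δ: 0! 6! 4! / 11! → 1/2310; sum: t=0:+1/480 = 1/480; 3j²(3 2 5; -2 0 2) = Δ·Π!·Σ² = 3/110  (sign -1)
B: Δ: 0! 6! 4! / 11! → 1/2310; sum: t=0:+1/288 = 1/288; 3j²(3 2 5; -1 -1 2) = Δ·Π!·Σ² = 1/22  (sign -1)
I_A²/I_B² = (3/110)/(1/22) = 3/5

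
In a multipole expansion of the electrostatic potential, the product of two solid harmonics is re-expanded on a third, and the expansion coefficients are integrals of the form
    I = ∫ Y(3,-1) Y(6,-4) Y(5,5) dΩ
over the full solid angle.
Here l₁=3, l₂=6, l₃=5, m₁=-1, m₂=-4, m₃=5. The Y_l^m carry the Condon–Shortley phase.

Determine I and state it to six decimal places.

-0.152880

Rules hold: Σm=0, L=14 even, 3≤5≤9.
N = 7·13·11 = 1001
Δ = 4!·2!·8!/15! = 1/675675
Racah Σ t=1..3: t=1:−1/8640 t=2:+1/2304 t=3:−1/8640 = 7/34560
⇒ 3j(3 6 5; 0 0 0)² = 7/429, sgn -1
Racah Σ t=2..2: t=2:+1/322560 = 1/322560
⇒ 3j(3 6 5; -1 -4 5)² = 18/1001, sgn +1
4πI² = N·(3j₀)²·(3jₘ)² = 42/143
I = -1·√(0.293706/4π) = -0.15288036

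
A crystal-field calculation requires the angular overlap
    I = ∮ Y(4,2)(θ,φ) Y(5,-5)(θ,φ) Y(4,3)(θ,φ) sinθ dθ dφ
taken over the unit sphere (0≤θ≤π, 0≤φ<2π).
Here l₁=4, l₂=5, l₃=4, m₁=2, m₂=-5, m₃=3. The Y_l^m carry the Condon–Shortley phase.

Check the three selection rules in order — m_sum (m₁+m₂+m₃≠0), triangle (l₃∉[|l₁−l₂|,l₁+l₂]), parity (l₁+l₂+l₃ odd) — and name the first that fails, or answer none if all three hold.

Σmᵢ = 0  ✓
l₃∈[|l₁−l₂|,l₁+l₂]=[1,9], have l₃=4  ✓
Σlᵢ = 13 ⇒ odd  ✗

parity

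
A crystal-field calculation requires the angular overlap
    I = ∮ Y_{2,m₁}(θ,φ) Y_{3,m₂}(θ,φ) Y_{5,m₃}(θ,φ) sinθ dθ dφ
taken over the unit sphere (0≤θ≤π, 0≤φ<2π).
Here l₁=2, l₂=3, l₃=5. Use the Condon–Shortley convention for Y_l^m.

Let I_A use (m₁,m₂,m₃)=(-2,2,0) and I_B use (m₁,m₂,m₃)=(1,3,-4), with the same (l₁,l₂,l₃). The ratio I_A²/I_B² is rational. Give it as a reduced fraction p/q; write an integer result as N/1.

Shared (l₁,l₂,l₃)=(2,3,5): N and (l;000)² cancel in I_A²/I_B².
A: Δ = 0!·4!·6!/11! = 1/2310; Racah Σ t=0..0: t=0:+1/2880 = 1/2880; ⇒ 3j(2 3 5; -2 2 0)² = 1/462, sgn -1
B: Δ = 0!·4!·6!/11! = 1/2310; Racah Σ t=0..0: t=0:+1/4320 = 1/4320; ⇒ 3j(2 3 5; 1 3 -4)² = 2/55, sgn -1
I_A²/I_B² = (1/462)/(2/55) = 5/84

5/84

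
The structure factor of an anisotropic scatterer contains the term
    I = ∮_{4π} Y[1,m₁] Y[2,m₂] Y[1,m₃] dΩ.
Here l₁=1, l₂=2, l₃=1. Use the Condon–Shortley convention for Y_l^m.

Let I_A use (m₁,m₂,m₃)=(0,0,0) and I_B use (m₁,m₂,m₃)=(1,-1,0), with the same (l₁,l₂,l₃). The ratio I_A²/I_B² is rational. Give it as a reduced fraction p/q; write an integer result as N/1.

4/3

Same 1,2,1: normalisation and zero-m 3j drop out of the ratio.
A: Δ: 2! 0! 2! / 5! → 1/30; sum: t=1:−1/1 = -1/1; 3j²(1 2 1; 0 0 0) = Δ·Π!·Σ² = 2/15  (sign +1)
B: Δ: 2! 0! 2! / 5! → 1/30; sum: t=0:+1/2 = 1/2; 3j²(1 2 1; 1 -1 0) = Δ·Π!·Σ² = 1/10  (sign -1)
I_A²/I_B² = (2/15)/(1/10) = 4/3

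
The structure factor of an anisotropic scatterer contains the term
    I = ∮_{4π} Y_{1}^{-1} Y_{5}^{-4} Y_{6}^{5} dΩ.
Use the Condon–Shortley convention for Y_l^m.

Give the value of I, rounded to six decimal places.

Checks pass: Σm=0; 12 even; l₃=6∈[4,6].
(2·1+1)(2·5+1)(2·6+1) = 429
Δ: 0! 2! 10! / 13! → 1/858
sum: t=0:+1/14400 = 1/14400
3j²(1 5 6; 0 0 0) = Δ·Π!·Σ² = 6/143  (sign +1)
sum: t=0:+1/725760 = 1/725760
3j²(1 5 6; -1 -4 5) = Δ·Π!·Σ² = 5/78  (sign -1)
combine: 4πI² = 429·6/143·5/78 = 15/13
take √, sign -1: I = -0.30301841

-0.303018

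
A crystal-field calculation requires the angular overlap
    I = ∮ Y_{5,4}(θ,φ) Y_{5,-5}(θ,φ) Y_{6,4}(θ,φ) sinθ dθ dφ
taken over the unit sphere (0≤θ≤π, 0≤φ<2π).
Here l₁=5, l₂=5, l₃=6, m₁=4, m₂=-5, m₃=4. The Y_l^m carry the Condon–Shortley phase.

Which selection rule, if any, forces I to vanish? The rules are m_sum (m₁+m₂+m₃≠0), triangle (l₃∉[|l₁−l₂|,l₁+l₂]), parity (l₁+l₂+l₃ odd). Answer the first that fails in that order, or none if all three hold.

m_sum

azimuthal sum: 4 − 5 + 4 = 3  ✗
0 ≤ 6 ≤ 10 (triangle on l)
L = 5 + 5 + 6 = 16 (even)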